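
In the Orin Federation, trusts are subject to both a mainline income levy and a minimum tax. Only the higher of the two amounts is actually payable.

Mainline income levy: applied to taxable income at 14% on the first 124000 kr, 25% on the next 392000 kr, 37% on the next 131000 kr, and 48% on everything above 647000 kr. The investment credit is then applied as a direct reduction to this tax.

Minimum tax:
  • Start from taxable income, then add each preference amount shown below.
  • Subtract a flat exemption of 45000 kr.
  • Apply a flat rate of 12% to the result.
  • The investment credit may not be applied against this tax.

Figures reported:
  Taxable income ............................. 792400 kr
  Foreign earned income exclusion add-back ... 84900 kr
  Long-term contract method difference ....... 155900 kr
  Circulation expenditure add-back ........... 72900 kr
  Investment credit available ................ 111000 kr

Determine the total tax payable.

Minimum tax:
  Adjusted income: 792400 kr + 84900 kr + 155900 kr + 72900 kr = 1106100 kr
  Less exemption 45000 kr → base 1061100 kr
  1061100 kr × 12% = 127332 kr

Mainline income levy:
  124000 kr × 14% = 17360 kr
  392000 kr × 25% = 98000 kr
  131000 kr × 37% = 48470 kr
  145400 kr × 48% = 69792 kr
  → 233622 kr
  Less investment credit 111000 kr → 122622 kr

127332 kr > 122622 kr, so the minimum tax is the binding amount.

127332 kr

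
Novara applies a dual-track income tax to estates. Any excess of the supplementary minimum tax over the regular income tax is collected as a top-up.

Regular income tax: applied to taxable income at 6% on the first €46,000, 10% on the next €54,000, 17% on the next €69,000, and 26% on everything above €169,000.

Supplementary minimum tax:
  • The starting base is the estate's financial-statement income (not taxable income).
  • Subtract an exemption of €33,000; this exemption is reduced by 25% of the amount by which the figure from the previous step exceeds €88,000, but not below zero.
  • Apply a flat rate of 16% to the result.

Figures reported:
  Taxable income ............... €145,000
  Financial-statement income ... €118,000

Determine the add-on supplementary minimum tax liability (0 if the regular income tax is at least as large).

Supplementary minimum tax:
  Base (financial-statement income): €118,000
  Exemption: €33,000 − 25% × (€118,000 − €88,000) = €33,000 − €7,500 = €25,500
  Base: €118,000 − €25,500 = €92,500
  €92,500 × 16% = €14,800

Regular income tax:
  €46,000 × 6% = €2,760
  €54,000 × 10% = €5,400
  €45,000 × 17% = €7,650
  → €15,810

€14,800 ≤ €15,810, so no add-on is due.

€0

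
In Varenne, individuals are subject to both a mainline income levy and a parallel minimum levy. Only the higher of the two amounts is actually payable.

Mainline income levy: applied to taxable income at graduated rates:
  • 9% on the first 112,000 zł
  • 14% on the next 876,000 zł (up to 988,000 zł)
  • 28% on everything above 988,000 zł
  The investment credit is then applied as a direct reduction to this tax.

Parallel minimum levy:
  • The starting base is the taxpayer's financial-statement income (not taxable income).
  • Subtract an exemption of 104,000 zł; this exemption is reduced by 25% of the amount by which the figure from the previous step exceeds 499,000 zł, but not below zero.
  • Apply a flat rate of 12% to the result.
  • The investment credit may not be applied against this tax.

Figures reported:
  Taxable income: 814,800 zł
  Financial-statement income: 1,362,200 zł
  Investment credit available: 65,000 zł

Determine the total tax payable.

163,464 zł

Mainline income levy:
  112,000 zł × 9% = 10,080 zł
  702,800 zł × 14% = 98,392 zł
  → 108,472 zł
  Less investment credit 65,000 zł → 43,472 zł

Parallel minimum levy:
  Base (financial-statement income): 1,362,200 zł
  Exemption: 25% × (1,362,200 zł − 499,000 zł) = 215,800 zł ≥ 104,000 zł, so the exemption is fully phased out
  Base: 1,362,200 zł − 0 zł = 1,362,200 zł
  1,362,200 zł × 12% = 163,464 zł

163,464 zł > 43,472 zł, so the parallel minimum levy is the binding amount.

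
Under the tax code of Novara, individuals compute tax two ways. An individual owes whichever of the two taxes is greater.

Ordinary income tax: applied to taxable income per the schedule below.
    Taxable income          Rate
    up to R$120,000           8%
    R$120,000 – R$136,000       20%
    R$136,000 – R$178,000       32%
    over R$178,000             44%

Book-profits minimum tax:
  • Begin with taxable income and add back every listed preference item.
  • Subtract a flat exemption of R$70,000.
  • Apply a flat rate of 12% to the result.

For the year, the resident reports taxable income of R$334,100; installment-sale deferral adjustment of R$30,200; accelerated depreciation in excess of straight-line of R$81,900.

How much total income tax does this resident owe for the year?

Book-profits minimum tax:
  Adjusted income: R$334,100 + R$30,200 + R$81,900 = R$446,200
  Less exemption R$70,000 → base R$376,200
  R$376,200 × 12% = R$45,144

Ordinary income tax:
  R$120,000 × 8% = R$9,600
  R$16,000 × 20% = R$3,200
  R$42,000 × 32% = R$13,440
  R$156,100 × 44% = R$68,684
  → R$94,924

R$94,924 > R$45,144, so the ordinary income tax governs.

R$94,924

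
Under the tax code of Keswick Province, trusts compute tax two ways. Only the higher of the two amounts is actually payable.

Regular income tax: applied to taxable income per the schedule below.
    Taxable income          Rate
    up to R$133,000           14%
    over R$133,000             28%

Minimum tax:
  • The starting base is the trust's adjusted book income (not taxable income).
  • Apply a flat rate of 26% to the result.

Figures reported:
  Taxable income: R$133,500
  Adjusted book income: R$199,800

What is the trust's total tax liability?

Regular income tax:
  R$133,000 × 14% = R$18,620
  R$500 × 28% = R$140
  → R$18,760

Minimum tax:
  Base (adjusted book income): R$199,800
  R$199,800 × 26% = R$51,948

R$51,948 > R$18,760, so the minimum tax is the binding amount.

R$51,948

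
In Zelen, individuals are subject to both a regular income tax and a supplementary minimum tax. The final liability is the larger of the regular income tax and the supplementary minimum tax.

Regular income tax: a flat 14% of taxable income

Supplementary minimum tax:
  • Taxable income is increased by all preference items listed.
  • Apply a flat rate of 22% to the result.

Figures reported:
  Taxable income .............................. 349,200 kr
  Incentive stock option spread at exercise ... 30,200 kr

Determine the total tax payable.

83,468 kr

Supplementary minimum tax:
  Adjusted income: 349,200 kr + 30,200 kr = 379,400 kr
  379,400 kr × 22% = 83,468 kr

Regular income tax:
  349,200 kr × 14% = 48,888 kr

83,468 kr > 48,888 kr, so the supplementary minimum tax is the binding amount.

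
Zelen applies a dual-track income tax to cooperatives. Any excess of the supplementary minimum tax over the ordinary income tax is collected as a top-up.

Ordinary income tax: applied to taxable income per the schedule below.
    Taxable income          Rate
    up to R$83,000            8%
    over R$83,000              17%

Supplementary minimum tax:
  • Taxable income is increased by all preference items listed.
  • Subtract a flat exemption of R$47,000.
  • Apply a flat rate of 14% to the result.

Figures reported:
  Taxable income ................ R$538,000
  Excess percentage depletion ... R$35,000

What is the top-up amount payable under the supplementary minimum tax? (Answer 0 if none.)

Supplementary minimum tax:
  Adjusted income: R$538,000 + R$35,000 = R$573,000
  Less exemption R$47,000 → base R$526,000
  R$526,000 × 14% = R$73,640

Ordinary income tax:
  R$83,000 × 8% = R$6,640
  R$455,000 × 17% = R$77,350
  → R$83,990

R$73,640 ≤ R$83,990, so no add-on is due.

R$0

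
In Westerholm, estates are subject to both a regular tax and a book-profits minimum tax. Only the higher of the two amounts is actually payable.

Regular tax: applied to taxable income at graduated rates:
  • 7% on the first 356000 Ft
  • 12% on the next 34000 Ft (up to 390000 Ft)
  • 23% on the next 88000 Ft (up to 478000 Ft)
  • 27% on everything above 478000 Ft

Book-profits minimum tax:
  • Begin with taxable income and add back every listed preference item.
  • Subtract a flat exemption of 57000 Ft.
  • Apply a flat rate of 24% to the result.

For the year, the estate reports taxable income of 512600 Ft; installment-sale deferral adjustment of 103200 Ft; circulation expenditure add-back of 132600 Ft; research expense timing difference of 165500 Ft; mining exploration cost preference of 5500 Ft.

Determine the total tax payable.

206976 Ft

Book-profits minimum tax:
  Adjusted income: 512600 Ft + 103200 Ft + 132600 Ft + 165500 Ft + 5500 Ft = 919400 Ft
  Less exemption 57000 Ft → base 862400 Ft
  862400 Ft × 24% = 206976 Ft

Regular tax:
  356000 Ft × 7% = 24920 Ft
  34000 Ft × 12% = 4080 Ft
  88000 Ft × 23% = 20240 Ft
  34600 Ft × 27% = 9342 Ft
  → 58582 Ft

206976 Ft > 58582 Ft, so the book-profits minimum tax is the binding amount.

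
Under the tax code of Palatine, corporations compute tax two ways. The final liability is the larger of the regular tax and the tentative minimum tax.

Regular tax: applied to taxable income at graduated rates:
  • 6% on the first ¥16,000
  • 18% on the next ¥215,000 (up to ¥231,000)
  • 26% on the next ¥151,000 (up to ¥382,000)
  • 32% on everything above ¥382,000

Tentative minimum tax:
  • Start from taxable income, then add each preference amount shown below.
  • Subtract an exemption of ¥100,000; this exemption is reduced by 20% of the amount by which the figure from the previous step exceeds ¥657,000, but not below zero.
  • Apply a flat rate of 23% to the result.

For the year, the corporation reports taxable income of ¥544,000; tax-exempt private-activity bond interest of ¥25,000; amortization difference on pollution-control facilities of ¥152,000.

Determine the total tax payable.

Regular tax:
  ¥16,000 × 6% = ¥960
  ¥215,000 × 18% = ¥38,700
  ¥151,000 × 26% = ¥39,260
  ¥162,000 × 32% = ¥51,840
  → ¥130,760

Tentative minimum tax:
  Adjusted income: ¥544,000 + ¥25,000 + ¥152,000 = ¥721,000
  Exemption: ¥100,000 − 20% × (¥721,000 − ¥657,000) = ¥100,000 − ¥12,800 = ¥87,200
  Base: ¥721,000 − ¥87,200 = ¥633,800
  ¥633,800 × 23% = ¥145,774

¥145,774 > ¥130,760, so the tentative minimum tax is the binding amount.

¥145,774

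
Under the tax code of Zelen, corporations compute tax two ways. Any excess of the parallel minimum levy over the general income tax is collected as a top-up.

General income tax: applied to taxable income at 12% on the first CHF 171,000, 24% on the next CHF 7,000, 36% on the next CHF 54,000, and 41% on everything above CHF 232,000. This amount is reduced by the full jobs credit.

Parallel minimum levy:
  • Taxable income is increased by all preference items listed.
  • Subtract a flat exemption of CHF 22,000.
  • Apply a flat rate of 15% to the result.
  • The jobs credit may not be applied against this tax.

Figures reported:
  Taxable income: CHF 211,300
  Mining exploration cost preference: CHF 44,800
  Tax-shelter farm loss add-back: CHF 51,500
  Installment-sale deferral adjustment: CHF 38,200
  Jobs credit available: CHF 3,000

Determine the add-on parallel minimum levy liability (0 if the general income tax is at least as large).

General income tax:
  CHF 171,000 × 12% = CHF 20,520
  CHF 7,000 × 24% = CHF 1,680
  CHF 33,300 × 36% = CHF 11,988
  → CHF 34,188
  Less jobs credit CHF 3,000 → CHF 31,188

Parallel minimum levy:
  Adjusted income: CHF 211,300 + CHF 44,800 + CHF 51,500 + CHF 38,200 = CHF 345,800
  Less exemption CHF 22,000 → base CHF 323,800
  CHF 323,800 × 15% = CHF 48,570

Excess of parallel minimum levy over general income tax: CHF 48,570 − CHF 31,188 = CHF 17,382.

CHF 17,382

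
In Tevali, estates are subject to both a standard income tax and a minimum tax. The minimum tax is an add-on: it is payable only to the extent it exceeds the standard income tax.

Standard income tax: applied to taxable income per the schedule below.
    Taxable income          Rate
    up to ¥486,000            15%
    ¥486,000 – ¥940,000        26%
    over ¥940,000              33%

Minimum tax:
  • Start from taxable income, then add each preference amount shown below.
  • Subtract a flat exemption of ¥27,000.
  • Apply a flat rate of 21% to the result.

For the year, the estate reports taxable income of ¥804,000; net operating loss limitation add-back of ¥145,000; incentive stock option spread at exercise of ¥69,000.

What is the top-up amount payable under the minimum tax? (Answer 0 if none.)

¥52,530

Standard income tax:
  ¥486,000 × 15% = ¥72,900
  ¥318,000 × 26% = ¥82,680
  → ¥155,580

Minimum tax:
  Adjusted income: ¥804,000 + ¥145,000 + ¥69,000 = ¥1,018,000
  Less exemption ¥27,000 → base ¥991,000
  ¥991,000 × 21% = ¥208,110

Excess of minimum tax over standard income tax: ¥208,110 − ¥155,580 = ¥52,530.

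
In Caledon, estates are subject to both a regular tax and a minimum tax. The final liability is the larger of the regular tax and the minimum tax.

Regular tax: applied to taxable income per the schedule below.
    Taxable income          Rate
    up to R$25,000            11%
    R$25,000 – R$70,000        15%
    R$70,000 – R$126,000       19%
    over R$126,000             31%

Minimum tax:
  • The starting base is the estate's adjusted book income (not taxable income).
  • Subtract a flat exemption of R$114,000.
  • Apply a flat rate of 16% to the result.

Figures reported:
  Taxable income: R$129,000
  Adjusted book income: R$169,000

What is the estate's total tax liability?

R$21,070

Minimum tax:
  Base (adjusted book income): R$169,000
  Less exemption R$114,000 → base R$55,000
  R$55,000 × 16% = R$8,800

Regular tax:
  R$25,000 × 11% = R$2,750
  R$45,000 × 15% = R$6,750
  R$56,000 × 19% = R$10,640
  R$3,000 × 31% = R$930
  → R$21,070

R$21,070 > R$8,800, so the regular tax governs.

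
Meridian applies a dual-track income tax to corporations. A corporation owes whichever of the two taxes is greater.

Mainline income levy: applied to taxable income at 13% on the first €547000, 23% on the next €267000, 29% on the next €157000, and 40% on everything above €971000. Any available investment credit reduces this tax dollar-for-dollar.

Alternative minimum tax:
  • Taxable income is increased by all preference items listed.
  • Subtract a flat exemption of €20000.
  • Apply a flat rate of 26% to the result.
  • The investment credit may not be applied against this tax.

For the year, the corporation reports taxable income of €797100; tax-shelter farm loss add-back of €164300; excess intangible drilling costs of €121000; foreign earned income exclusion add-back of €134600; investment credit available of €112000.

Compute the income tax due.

€311220

Mainline income levy:
  €547000 × 13% = €71110
  €250100 × 23% = €57523
  → €128633
  Less investment credit €112000 → €16633

Alternative minimum tax:
  Adjusted income: €797100 + €164300 + €121000 + €134600 = €1217000
  Less exemption €20000 → base €1197000
  €1197000 × 26% = €311220

€311220 > €16633, so the alternative minimum tax is the binding amount.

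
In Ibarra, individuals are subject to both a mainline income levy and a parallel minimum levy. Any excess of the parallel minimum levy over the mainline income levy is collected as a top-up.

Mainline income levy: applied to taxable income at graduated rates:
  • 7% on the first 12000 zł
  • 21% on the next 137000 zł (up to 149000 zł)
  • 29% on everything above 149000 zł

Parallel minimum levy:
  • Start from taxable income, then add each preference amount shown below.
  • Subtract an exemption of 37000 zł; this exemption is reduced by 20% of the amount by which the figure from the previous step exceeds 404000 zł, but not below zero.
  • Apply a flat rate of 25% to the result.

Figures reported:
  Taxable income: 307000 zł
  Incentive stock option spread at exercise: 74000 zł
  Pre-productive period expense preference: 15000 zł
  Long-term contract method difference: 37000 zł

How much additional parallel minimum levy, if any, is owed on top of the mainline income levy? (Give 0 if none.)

25020 zł

Mainline income levy:
  12000 zł × 7% = 840 zł
  137000 zł × 21% = 28770 zł
  158000 zł × 29% = 45820 zł
  → 75430 zł

Parallel minimum levy:
  Adjusted income: 307000 zł + 74000 zł + 15000 zł + 37000 zł = 433000 zł
  Exemption: 37000 zł − 20% × (433000 zł − 404000 zł) = 37000 zł − 5800 zł = 31200 zł
  Base: 433000 zł − 31200 zł = 401800 zł
  401800 zł × 25% = 100450 zł

Excess of parallel minimum levy over mainline income levy: 100450 zł − 75430 zł = 25020 zł.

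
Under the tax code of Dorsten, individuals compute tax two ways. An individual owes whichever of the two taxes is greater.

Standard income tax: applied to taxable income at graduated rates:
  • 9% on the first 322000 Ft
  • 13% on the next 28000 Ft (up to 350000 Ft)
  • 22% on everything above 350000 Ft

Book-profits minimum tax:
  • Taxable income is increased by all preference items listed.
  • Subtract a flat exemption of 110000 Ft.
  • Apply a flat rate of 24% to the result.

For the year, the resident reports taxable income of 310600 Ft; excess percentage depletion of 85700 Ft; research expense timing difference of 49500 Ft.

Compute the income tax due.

Standard income tax:
  310600 Ft × 9% = 27954 Ft

Book-profits minimum tax:
  Adjusted income: 310600 Ft + 85700 Ft + 49500 Ft = 445800 Ft
  Less exemption 110000 Ft → base 335800 Ft
  335800 Ft × 24% = 80592 Ft

80592 Ft > 27954 Ft, so the book-profits minimum tax is the binding amount.

80592 Ft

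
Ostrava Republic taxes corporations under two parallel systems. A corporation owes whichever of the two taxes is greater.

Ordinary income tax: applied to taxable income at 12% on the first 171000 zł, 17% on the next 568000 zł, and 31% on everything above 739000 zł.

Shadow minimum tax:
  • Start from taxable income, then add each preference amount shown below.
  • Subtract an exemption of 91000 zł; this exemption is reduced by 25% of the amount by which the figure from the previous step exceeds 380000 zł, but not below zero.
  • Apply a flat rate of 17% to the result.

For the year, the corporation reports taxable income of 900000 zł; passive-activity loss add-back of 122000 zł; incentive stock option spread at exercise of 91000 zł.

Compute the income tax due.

Shadow minimum tax:
  Adjusted income: 900000 zł + 122000 zł + 91000 zł = 1113000 zł
  Exemption: 25% × (1113000 zł − 380000 zł) = 183250 zł ≥ 91000 zł, so the exemption is fully phased out
  Base: 1113000 zł − 0 zł = 1113000 zł
  1113000 zł × 17% = 189210 zł

Ordinary income tax:
  171000 zł × 12% = 20520 zł
  568000 zł × 17% = 96560 zł
  161000 zł × 31% = 49910 zł
  → 166990 zł

189210 zł > 166990 zł, so the shadow minimum tax is the binding amount.

189210 zł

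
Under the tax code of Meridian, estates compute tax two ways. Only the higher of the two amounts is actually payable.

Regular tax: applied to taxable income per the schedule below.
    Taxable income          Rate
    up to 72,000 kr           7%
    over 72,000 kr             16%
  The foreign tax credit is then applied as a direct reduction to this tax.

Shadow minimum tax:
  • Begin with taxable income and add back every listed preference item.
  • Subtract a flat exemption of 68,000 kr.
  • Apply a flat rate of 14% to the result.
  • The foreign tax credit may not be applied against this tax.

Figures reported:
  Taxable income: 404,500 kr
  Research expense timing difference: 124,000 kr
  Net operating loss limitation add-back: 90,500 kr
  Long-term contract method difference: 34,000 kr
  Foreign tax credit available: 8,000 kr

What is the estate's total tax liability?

81,900 kr

Regular tax:
  72,000 kr × 7% = 5,040 kr
  332,500 kr × 16% = 53,200 kr
  → 58,240 kr
  Less foreign tax credit 8,000 kr → 50,240 kr

Shadow minimum tax:
  Adjusted income: 404,500 kr + 124,000 kr + 90,500 kr + 34,000 kr = 653,000 kr
  Less exemption 68,000 kr → base 585,000 kr
  585,000 kr × 14% = 81,900 kr

81,900 kr > 50,240 kr, so the shadow minimum tax is the binding amount.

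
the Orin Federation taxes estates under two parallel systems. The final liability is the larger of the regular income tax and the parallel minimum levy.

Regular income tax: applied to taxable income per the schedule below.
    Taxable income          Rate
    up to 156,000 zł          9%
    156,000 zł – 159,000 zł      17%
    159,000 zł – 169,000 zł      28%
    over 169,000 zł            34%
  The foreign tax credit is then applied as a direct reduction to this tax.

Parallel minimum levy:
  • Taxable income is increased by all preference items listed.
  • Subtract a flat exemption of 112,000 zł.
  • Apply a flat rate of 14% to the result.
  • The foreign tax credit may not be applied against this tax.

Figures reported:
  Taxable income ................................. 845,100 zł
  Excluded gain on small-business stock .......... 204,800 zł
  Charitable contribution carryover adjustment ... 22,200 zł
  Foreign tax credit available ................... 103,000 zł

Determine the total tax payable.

144,224 zł

Parallel minimum levy:
  Adjusted income: 845,100 zł + 204,800 zł + 22,200 zł = 1,072,100 zł
  Less exemption 112,000 zł → base 960,100 zł
  960,100 zł × 14% = 134,414 zł

Regular income tax:
  156,000 zł × 9% = 14,040 zł
  3,000 zł × 17% = 510 zł
  10,000 zł × 28% = 2,800 zł
  676,100 zł × 34% = 229,874 zł
  → 247,224 zł
  Less foreign tax credit 103,000 zł → 144,224 zł

144,224 zł > 134,414 zł, so the regular income tax governs.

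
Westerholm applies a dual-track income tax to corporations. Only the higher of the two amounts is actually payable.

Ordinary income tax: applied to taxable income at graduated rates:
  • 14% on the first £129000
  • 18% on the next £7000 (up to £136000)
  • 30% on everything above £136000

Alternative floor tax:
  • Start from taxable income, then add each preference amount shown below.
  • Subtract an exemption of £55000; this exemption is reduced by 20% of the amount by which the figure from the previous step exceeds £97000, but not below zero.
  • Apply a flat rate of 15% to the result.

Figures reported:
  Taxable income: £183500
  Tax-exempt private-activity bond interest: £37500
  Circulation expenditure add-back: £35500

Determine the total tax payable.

£35010

Alternative floor tax:
  Adjusted income: £183500 + £37500 + £35500 = £256500
  Exemption: £55000 − 20% × (£256500 − £97000) = £55000 − £31900 = £23100
  Base: £256500 − £23100 = £233400
  £233400 × 15% = £35010

Ordinary income tax:
  £129000 × 14% = £18060
  £7000 × 18% = £1260
  £47500 × 30% = £14250
  → £33570

£35010 > £33570, so the alternative floor tax is the binding amount.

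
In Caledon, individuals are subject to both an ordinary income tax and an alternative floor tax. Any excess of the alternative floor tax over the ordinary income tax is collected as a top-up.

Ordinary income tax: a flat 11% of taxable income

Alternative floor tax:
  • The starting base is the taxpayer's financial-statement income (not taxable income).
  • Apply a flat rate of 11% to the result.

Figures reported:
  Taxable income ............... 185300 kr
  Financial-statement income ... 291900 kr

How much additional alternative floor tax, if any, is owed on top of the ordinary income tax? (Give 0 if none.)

11726 kr

Ordinary income tax:
  185300 kr × 11% = 20383 kr

Alternative floor tax:
  Base (financial-statement income): 291900 kr
  291900 kr × 11% = 32109 kr

Excess of alternative floor tax over ordinary income tax: 32109 kr − 20383 kr = 11726 kr.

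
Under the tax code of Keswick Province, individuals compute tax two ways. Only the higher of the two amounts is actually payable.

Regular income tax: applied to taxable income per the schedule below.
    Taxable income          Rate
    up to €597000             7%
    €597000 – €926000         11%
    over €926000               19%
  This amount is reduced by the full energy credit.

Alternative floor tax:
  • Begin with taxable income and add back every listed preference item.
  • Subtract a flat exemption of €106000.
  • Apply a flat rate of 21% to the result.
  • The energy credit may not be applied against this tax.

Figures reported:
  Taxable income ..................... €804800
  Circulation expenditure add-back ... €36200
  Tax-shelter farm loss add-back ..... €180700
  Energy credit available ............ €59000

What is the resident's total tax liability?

Alternative floor tax:
  Adjusted income: €804800 + €36200 + €180700 = €1021700
  Less exemption €106000 → base €915700
  €915700 × 21% = €192297

Regular income tax:
  €597000 × 7% = €41790
  €207800 × 11% = €22858
  → €64648
  Less energy credit €59000 → €5648

€192297 > €5648, so the alternative floor tax is the binding amount.

€192297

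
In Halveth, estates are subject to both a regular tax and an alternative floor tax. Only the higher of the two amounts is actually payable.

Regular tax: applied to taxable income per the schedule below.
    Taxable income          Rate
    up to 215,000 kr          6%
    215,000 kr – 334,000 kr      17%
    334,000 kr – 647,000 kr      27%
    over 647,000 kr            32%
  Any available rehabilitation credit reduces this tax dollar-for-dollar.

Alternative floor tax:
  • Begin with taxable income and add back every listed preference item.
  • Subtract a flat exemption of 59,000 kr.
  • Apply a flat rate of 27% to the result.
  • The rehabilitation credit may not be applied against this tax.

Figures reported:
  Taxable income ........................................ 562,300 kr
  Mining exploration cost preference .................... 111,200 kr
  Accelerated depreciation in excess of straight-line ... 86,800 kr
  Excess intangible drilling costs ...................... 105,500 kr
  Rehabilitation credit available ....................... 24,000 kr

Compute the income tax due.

217,836 kr

Alternative floor tax:
  Adjusted income: 562,300 kr + 111,200 kr + 86,800 kr + 105,500 kr = 865,800 kr
  Less exemption 59,000 kr → base 806,800 kr
  806,800 kr × 27% = 217,836 kr

Regular tax:
  215,000 kr × 6% = 12,900 kr
  119,000 kr × 17% = 20,230 kr
  228,300 kr × 27% = 61,641 kr
  → 94,771 kr
  Less rehabilitation credit 24,000 kr → 70,771 kr

217,836 kr > 70,771 kr, so the alternative floor tax is the binding amount.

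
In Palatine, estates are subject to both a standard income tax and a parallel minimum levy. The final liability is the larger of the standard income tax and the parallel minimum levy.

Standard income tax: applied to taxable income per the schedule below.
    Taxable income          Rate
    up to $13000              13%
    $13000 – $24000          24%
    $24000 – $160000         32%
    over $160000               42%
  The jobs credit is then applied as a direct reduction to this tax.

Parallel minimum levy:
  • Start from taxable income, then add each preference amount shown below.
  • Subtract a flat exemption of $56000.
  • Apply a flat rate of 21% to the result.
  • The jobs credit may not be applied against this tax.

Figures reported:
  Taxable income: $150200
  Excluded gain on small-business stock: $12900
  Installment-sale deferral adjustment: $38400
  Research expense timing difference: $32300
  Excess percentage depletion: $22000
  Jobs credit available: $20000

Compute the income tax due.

Parallel minimum levy:
  Adjusted income: $150200 + $12900 + $38400 + $32300 + $22000 = $255800
  Less exemption $56000 → base $199800
  $199800 × 21% = $41958

Standard income tax:
  $13000 × 13% = $1690
  $11000 × 24% = $2640
  $126200 × 32% = $40384
  → $44714
  Less jobs credit $20000 → $24714

$41958 > $24714, so the parallel minimum levy is the binding amount.

$41958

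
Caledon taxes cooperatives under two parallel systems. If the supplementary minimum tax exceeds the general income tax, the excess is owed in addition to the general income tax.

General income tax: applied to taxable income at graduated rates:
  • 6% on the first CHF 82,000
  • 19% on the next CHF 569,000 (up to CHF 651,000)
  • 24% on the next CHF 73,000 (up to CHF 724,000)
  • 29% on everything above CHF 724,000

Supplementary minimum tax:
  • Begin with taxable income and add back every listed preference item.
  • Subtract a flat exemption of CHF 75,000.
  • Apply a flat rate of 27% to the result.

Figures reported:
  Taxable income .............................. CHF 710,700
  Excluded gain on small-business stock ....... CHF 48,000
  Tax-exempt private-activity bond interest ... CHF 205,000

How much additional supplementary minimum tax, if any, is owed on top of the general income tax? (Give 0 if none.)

CHF 112,591

General income tax:
  CHF 82,000 × 6% = CHF 4,920
  CHF 569,000 × 19% = CHF 108,110
  CHF 59,700 × 24% = CHF 14,328
  → CHF 127,358

Supplementary minimum tax:
  Adjusted income: CHF 710,700 + CHF 48,000 + CHF 205,000 = CHF 963,700
  Less exemption CHF 75,000 → base CHF 888,700
  CHF 888,700 × 27% = CHF 239,949

Excess of supplementary minimum tax over general income tax: CHF 239,949 − CHF 127,358 = CHF 112,591.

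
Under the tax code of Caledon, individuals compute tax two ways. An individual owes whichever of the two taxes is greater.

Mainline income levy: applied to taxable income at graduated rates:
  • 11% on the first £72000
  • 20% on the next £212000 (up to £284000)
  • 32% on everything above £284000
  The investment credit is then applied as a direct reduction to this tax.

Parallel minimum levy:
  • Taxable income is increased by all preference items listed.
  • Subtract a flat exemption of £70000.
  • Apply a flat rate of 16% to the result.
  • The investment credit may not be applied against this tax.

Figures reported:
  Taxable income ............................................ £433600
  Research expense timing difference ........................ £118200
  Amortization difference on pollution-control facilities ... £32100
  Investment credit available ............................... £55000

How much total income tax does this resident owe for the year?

Parallel minimum levy:
  Adjusted income: £433600 + £118200 + £32100 = £583900
  Less exemption £70000 → base £513900
  £513900 × 16% = £82224

Mainline income levy:
  £72000 × 11% = £7920
  £212000 × 20% = £42400
  £149600 × 32% = £47872
  → £98192
  Less investment credit £55000 → £43192

£82224 > £43192, so the parallel minimum levy is the binding amount.

£82224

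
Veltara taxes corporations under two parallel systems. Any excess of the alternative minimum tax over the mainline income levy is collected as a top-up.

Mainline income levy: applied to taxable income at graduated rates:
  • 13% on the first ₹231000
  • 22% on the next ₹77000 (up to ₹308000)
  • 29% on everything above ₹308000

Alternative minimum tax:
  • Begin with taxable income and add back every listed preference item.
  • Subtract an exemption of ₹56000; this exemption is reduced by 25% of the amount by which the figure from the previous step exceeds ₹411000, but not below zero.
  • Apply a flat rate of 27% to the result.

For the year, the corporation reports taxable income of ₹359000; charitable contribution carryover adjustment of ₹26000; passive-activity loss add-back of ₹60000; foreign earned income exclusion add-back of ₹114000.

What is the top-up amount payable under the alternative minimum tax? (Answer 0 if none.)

₹84040

Mainline income levy:
  ₹231000 × 13% = ₹30030
  ₹77000 × 22% = ₹16940
  ₹51000 × 29% = ₹14790
  → ₹61760

Alternative minimum tax:
  Adjusted income: ₹359000 + ₹26000 + ₹60000 + ₹114000 = ₹559000
  Exemption: ₹56000 − 25% × (₹559000 − ₹411000) = ₹56000 − ₹37000 = ₹19000
  Base: ₹559000 − ₹19000 = ₹540000
  ₹540000 × 27% = ₹145800

Excess of alternative minimum tax over mainline income levy: ₹145800 − ₹61760 = ₹84040.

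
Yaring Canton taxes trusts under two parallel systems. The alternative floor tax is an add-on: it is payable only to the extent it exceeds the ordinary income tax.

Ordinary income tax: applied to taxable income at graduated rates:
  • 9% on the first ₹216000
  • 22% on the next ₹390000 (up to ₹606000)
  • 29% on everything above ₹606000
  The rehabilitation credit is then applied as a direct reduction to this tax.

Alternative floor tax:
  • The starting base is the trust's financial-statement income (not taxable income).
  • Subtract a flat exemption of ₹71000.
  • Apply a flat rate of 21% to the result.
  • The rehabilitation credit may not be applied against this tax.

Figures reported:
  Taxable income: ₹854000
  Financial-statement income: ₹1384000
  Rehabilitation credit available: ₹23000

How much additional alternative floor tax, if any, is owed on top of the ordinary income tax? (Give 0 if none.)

₹121570

Ordinary income tax:
  ₹216000 × 9% = ₹19440
  ₹390000 × 22% = ₹85800
  ₹248000 × 29% = ₹71920
  → ₹177160
  Less rehabilitation credit ₹23000 → ₹154160

Alternative floor tax:
  Base (financial-statement income): ₹1384000
  Less exemption ₹71000 → base ₹1313000
  ₹1313000 × 21% = ₹275730

Excess of alternative floor tax over ordinary income tax: ₹275730 − ₹154160 = ₹121570.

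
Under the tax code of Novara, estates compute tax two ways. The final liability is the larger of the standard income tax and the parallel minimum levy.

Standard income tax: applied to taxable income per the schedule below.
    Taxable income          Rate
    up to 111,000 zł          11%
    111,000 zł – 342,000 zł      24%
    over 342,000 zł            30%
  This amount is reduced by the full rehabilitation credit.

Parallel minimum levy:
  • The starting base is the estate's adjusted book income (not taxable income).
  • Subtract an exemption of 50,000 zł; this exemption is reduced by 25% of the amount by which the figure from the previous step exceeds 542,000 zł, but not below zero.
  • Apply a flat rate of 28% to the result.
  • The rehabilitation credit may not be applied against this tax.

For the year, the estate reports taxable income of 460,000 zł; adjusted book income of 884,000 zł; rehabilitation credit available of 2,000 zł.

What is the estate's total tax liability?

Standard income tax:
  111,000 zł × 11% = 12,210 zł
  231,000 zł × 24% = 55,440 zł
  118,000 zł × 30% = 35,400 zł
  → 103,050 zł
  Less rehabilitation credit 2,000 zł → 101,050 zł

Parallel minimum levy:
  Base (adjusted book income): 884,000 zł
  Exemption: 25% × (884,000 zł − 542,000 zł) = 85,500 zł ≥ 50,000 zł, so the exemption is fully phased out
  Base: 884,000 zł − 0 zł = 884,000 zł
  884,000 zł × 28% = 247,520 zł

247,520 zł > 101,050 zł, so the parallel minimum levy is the binding amount.

247,520 zł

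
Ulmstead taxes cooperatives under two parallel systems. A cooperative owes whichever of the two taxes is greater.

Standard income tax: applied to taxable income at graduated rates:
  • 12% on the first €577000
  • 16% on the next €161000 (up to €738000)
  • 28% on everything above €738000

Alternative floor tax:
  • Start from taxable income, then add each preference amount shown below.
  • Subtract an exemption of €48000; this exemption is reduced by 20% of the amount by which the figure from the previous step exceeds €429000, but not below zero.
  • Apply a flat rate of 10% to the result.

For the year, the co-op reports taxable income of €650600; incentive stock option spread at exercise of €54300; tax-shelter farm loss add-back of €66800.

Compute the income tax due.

€81016

Standard income tax:
  €577000 × 12% = €69240
  €73600 × 16% = €11776
  → €81016

Alternative floor tax:
  Adjusted income: €650600 + €54300 + €66800 = €771700
  Exemption: 20% × (€771700 − €429000) = €68540 ≥ €48000, so the exemption is fully phased out
  Base: €771700 − €0 = €771700
  €771700 × 10% = €77170

€81016 > €77170, so the standard income tax governs.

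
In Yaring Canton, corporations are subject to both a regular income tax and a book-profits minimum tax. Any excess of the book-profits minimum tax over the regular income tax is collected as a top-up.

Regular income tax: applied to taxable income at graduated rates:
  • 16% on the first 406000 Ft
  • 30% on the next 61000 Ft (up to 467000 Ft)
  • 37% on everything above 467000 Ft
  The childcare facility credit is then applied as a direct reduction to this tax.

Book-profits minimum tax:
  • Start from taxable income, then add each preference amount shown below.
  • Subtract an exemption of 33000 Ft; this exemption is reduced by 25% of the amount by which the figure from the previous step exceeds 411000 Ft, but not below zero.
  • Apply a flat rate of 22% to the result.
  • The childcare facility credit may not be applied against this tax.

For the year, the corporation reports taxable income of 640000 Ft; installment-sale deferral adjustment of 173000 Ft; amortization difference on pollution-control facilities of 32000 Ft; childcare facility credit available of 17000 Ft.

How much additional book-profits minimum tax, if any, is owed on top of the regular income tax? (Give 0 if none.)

Book-profits minimum tax:
  Adjusted income: 640000 Ft + 173000 Ft + 32000 Ft = 845000 Ft
  Exemption: 25% × (845000 Ft − 411000 Ft) = 108500 Ft ≥ 33000 Ft, so the exemption is fully phased out
  Base: 845000 Ft − 0 Ft = 845000 Ft
  845000 Ft × 22% = 185900 Ft

Regular income tax:
  406000 Ft × 16% = 64960 Ft
  61000 Ft × 30% = 18300 Ft
  173000 Ft × 37% = 64010 Ft
  → 147270 Ft
  Less childcare facility credit 17000 Ft → 130270 Ft

Excess of book-profits minimum tax over regular income tax: 185900 Ft − 130270 Ft = 55630 Ft.

55630 Ft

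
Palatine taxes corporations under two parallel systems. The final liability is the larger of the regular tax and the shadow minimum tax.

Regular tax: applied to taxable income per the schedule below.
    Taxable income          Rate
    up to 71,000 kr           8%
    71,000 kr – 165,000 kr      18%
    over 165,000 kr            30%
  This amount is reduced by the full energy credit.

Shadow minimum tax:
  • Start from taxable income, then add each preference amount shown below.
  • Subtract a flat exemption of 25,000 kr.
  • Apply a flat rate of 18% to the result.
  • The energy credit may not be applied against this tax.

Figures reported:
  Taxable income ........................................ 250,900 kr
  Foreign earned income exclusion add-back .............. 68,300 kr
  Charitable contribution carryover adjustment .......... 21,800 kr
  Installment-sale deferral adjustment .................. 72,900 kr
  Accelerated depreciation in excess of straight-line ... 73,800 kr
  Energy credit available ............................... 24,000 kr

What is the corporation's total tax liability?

83,286 kr

Shadow minimum tax:
  Adjusted income: 250,900 kr + 68,300 kr + 21,800 kr + 72,900 kr + 73,800 kr = 487,700 kr
  Less exemption 25,000 kr → base 462,700 kr
  462,700 kr × 18% = 83,286 kr

Regular tax:
  71,000 kr × 8% = 5,680 kr
  94,000 kr × 18% = 16,920 kr
  85,900 kr × 30% = 25,770 kr
  → 48,370 kr
  Less energy credit 24,000 kr → 24,370 kr

83,286 kr > 24,370 kr, so the shadow minimum tax is the binding amount.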